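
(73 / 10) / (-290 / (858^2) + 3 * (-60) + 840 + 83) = 13434993 / 1367423905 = 0.01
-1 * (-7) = 7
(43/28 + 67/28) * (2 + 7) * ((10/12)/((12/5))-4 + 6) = 9295/112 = 82.99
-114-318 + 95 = -337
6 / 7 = 0.86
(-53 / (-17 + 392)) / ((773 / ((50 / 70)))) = -0.00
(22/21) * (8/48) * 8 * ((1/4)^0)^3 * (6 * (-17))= -2992/21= -142.48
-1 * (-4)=4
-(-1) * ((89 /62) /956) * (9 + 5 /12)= 10057 /711264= 0.01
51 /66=17 /22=0.77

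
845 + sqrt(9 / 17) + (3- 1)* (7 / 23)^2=3* sqrt(17) / 17 + 447103 / 529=845.91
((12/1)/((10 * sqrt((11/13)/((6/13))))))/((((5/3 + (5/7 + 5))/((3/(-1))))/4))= -1512 * sqrt(66)/8525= -1.44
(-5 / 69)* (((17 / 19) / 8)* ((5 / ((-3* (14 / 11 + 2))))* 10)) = 23375 / 566352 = 0.04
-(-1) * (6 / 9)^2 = 4 / 9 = 0.44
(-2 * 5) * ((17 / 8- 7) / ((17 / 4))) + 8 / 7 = 1501 / 119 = 12.61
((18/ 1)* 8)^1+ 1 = 145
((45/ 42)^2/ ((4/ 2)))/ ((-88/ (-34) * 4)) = 0.06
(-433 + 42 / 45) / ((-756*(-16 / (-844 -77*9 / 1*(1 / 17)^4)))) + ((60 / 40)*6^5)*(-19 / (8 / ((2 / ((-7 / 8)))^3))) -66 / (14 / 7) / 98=245663644588798753 / 742548461760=330838.53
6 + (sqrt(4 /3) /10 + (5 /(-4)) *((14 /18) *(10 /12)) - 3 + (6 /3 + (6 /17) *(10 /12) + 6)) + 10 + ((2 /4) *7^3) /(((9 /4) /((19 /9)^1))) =sqrt(3) /15 + 1998275 /11016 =181.51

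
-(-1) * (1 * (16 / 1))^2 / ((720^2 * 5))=1 / 10125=0.00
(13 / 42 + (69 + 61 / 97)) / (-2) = -284929 / 8148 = -34.97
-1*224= -224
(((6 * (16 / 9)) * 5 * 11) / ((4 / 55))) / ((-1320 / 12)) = -220 / 3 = -73.33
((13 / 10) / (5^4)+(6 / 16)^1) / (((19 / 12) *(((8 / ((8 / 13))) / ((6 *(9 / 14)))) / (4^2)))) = 6108696 / 5403125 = 1.13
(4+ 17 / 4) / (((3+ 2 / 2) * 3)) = 11 / 16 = 0.69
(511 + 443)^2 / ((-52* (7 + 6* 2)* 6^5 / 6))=-2809 / 3952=-0.71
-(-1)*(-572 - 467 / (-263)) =-570.22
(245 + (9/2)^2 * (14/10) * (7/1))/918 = 0.48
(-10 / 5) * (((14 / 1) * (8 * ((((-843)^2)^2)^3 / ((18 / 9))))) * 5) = -72130496649235239929943440511061216560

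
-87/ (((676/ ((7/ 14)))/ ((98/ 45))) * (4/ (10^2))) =-3.50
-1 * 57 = -57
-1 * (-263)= 263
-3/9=-1/3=-0.33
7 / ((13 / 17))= 119 / 13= 9.15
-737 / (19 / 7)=-5159 / 19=-271.53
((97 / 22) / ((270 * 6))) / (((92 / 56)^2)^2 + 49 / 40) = 465794 / 1456342173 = 0.00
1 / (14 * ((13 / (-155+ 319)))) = 82 / 91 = 0.90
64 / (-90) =-32 / 45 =-0.71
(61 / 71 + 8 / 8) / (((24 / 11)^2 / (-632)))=-105149 / 426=-246.83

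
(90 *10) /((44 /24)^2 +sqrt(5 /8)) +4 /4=3934231 /13831 - 291600 *sqrt(10) /13831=217.78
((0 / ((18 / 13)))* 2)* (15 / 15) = 0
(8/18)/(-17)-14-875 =-136021/153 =-889.03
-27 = -27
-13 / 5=-2.60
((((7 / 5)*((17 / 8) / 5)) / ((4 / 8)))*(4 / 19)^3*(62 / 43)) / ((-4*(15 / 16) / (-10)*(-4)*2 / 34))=-4013632 / 22120275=-0.18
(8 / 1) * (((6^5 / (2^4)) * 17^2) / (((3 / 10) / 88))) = 329598720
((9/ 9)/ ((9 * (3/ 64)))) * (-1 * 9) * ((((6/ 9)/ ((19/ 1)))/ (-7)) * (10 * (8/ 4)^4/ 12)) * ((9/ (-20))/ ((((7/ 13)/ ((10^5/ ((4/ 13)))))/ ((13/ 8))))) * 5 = -8788000000/ 2793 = -3146437.52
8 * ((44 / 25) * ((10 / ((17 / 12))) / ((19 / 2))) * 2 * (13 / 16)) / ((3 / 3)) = 27456 / 1615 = 17.00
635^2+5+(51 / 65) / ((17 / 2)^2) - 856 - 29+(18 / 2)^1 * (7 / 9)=444598972 / 1105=402352.01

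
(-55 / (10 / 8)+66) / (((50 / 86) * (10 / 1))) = 473 / 125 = 3.78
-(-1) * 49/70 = 7/10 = 0.70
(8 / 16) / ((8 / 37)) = 37 / 16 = 2.31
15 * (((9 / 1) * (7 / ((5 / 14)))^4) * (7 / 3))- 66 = 5810911158 / 125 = 46487289.26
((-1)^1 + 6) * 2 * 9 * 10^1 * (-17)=-15300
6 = 6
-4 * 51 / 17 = -12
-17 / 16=-1.06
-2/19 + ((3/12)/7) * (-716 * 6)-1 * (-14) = -18558/133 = -139.53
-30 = -30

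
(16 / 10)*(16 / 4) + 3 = 47 / 5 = 9.40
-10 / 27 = -0.37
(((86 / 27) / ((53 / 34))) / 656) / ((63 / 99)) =8041 / 1642788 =0.00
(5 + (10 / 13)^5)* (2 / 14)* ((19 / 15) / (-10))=-354027 / 3712930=-0.10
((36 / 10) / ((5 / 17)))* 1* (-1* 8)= -2448 / 25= -97.92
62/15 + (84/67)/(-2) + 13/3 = 7.84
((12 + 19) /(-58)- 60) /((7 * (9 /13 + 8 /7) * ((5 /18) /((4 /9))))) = -182572 /24215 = -7.54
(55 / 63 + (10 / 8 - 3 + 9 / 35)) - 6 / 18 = -1201 / 1260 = -0.95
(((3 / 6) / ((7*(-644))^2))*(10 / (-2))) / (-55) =1 / 447085408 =0.00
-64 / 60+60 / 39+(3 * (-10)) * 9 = -52558 / 195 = -269.53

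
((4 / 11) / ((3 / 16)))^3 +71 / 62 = 18804455 / 2228094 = 8.44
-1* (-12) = 12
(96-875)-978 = -1757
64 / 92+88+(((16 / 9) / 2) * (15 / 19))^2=6664760 / 74727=89.19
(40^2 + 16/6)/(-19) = -4808/57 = -84.35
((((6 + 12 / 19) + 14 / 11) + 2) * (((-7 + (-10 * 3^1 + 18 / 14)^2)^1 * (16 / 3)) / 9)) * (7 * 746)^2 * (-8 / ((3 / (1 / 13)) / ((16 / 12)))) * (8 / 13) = -21001712121610240 / 953667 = -22022060238.65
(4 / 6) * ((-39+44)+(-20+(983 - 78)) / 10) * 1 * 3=187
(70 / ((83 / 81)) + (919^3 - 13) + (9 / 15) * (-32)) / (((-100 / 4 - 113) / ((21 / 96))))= -187893365317 / 152720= -1230312.76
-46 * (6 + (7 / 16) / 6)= -279.35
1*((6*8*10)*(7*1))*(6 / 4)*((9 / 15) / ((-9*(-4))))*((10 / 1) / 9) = 280 / 3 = 93.33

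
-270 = -270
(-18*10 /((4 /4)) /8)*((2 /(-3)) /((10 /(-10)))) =-15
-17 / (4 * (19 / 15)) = -255 / 76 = -3.36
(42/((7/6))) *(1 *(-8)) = -288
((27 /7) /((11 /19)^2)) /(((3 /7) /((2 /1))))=6498 /121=53.70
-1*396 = -396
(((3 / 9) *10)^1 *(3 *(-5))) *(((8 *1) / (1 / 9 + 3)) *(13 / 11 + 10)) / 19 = -110700 / 1463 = -75.67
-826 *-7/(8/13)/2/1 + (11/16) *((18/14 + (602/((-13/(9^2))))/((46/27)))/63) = 136953543/29302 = 4673.86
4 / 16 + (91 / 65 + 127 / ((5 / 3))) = 1557 / 20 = 77.85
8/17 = 0.47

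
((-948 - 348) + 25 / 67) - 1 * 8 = -87343 / 67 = -1303.63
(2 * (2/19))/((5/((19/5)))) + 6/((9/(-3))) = -46/25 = -1.84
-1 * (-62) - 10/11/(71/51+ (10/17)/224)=5376374/87637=61.35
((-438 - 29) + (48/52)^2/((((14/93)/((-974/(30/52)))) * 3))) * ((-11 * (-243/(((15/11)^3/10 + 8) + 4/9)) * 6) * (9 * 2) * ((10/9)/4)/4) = -159631556762997/18963217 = -8417957.61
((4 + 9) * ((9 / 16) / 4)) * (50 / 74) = 2925 / 2368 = 1.24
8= 8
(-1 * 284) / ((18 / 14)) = -1988 / 9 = -220.89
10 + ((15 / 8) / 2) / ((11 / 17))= 2015 / 176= 11.45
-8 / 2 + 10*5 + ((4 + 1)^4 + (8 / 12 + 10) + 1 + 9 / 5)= 684.47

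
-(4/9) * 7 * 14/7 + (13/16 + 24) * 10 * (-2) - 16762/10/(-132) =-242438/495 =-489.77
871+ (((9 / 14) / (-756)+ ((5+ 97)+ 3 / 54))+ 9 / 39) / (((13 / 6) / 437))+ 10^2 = 2146553789 / 99372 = 21601.19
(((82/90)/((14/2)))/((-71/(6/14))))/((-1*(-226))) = -0.00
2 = 2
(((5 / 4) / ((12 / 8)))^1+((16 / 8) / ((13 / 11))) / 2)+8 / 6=235 / 78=3.01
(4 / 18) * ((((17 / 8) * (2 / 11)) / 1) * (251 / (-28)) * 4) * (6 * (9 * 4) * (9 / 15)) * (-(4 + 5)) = 1382508 / 385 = 3590.93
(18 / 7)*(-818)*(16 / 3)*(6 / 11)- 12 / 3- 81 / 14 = -6128.85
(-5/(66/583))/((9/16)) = -2120/27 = -78.52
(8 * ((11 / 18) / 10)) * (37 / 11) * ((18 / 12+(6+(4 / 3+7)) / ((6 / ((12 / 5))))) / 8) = 8029 / 5400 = 1.49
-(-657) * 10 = 6570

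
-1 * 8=-8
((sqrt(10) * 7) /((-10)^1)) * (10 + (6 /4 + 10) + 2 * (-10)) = -21 * sqrt(10) /20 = -3.32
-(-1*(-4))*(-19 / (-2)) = -38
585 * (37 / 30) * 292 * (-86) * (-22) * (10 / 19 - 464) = -3510096045456 / 19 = -184741897129.26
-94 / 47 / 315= -0.01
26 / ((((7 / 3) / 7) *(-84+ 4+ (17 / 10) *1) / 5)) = -1300 / 261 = -4.98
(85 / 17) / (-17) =-5 / 17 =-0.29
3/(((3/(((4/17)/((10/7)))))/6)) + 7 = 679/85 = 7.99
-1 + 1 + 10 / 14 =5 / 7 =0.71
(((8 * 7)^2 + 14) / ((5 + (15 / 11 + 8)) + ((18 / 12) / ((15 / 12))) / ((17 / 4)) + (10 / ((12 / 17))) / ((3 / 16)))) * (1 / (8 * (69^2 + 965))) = 1893375 / 2483598512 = 0.00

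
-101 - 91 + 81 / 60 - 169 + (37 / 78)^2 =-2733427 / 7605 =-359.42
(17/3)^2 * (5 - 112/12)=-139.15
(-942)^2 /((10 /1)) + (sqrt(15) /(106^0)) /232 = sqrt(15) /232 + 443682 /5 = 88736.42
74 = 74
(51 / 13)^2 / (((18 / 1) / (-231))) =-66759 / 338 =-197.51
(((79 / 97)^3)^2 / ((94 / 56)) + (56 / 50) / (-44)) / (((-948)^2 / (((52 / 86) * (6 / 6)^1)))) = 2307825892507863 / 23113918760815910871800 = 0.00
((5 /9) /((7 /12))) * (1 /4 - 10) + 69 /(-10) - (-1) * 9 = -503 /70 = -7.19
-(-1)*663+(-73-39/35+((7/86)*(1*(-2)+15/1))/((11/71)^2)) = 230533651/364210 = 632.97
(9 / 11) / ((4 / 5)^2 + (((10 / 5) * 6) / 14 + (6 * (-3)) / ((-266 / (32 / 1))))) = 29925 / 133958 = 0.22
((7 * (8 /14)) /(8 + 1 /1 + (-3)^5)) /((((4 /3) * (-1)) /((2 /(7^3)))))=1 /13377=0.00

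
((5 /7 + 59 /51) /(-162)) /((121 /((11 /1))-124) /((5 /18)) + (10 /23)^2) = 0.00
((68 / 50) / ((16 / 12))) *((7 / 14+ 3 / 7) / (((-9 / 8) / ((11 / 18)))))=-2431 / 4725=-0.51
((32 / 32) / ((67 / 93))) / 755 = 93 / 50585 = 0.00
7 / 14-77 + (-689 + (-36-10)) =-1623 / 2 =-811.50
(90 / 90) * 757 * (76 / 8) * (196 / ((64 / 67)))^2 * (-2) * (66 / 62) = -5115701384871 / 7936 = -644619630.15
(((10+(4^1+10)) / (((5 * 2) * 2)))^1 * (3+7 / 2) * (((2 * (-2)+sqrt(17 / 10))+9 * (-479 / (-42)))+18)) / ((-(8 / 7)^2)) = -445809 / 640 - 1911 * sqrt(170) / 3200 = -704.36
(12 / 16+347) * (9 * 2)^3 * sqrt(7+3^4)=4056156 * sqrt(22)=19025058.03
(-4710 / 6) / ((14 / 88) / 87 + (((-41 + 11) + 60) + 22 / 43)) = -129214140 / 5022637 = -25.73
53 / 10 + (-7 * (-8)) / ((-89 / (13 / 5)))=3261 / 890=3.66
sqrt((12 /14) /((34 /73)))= sqrt(26061) /119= 1.36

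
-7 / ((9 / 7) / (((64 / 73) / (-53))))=3136 / 34821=0.09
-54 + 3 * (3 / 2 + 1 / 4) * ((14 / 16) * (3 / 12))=-6765 / 128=-52.85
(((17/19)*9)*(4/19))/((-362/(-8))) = 2448/65341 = 0.04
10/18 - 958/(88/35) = -150665/396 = -380.47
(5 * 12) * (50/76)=750/19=39.47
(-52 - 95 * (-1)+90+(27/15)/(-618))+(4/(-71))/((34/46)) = 165248549/1243210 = 132.92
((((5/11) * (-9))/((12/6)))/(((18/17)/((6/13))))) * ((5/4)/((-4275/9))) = 51/21736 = 0.00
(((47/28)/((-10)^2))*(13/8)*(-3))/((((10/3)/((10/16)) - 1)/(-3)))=1269/22400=0.06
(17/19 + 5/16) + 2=975/304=3.21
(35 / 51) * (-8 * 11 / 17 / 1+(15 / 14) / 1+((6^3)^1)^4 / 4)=647592740075 / 1734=373467554.83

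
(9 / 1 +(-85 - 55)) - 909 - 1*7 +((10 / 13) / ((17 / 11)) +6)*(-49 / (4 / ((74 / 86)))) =-10600508 / 9503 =-1115.49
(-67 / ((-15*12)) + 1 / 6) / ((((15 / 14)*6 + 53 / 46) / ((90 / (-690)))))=-679 / 73230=-0.01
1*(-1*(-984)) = 984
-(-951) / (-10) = -95.10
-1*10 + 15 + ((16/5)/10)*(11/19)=2463/475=5.19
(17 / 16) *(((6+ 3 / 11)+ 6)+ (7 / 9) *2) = 23273 / 1584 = 14.69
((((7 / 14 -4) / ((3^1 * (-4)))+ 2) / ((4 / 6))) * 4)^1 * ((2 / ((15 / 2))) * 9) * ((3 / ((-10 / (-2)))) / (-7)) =-99 / 35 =-2.83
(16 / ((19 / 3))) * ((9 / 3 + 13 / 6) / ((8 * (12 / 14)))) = 217 / 114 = 1.90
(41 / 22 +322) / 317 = 7125 / 6974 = 1.02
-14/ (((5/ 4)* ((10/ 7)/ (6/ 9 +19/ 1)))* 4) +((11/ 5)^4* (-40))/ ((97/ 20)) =-1685963/ 7275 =-231.75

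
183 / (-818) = -183 / 818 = -0.22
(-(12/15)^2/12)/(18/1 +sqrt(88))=-6/1475 +2*sqrt(22)/4425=-0.00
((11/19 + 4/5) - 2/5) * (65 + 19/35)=213342/3325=64.16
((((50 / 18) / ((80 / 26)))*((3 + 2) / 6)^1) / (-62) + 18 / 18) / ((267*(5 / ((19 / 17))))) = 502721 / 607862880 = 0.00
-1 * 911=-911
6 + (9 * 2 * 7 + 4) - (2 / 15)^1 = 2038 / 15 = 135.87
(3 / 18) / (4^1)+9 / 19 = 235 / 456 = 0.52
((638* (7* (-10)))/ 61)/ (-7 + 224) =-6380/ 1891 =-3.37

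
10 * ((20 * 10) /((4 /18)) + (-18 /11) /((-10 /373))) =105714 /11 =9610.36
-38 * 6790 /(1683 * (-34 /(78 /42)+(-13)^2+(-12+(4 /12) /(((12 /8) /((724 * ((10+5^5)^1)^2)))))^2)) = -3354260 /54705343228876695596373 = -0.00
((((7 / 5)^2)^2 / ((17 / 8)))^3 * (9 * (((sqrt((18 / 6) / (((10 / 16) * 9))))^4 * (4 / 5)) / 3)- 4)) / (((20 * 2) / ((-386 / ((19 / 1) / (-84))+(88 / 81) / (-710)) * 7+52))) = -7223386387604133389877248 / 1228726036834716796875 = -5878.76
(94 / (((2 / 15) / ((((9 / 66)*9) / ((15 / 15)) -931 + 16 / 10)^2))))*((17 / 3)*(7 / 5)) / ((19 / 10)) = 58302583044993 / 22990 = 2535997522.62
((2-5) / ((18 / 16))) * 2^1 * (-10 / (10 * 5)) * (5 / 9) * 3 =16 / 9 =1.78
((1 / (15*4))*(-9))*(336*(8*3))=-6048 / 5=-1209.60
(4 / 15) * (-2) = -8 / 15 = -0.53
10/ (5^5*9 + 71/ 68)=680/ 1912571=0.00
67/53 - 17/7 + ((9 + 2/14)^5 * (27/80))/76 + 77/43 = 284.33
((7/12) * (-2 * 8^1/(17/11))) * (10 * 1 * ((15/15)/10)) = -308/51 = -6.04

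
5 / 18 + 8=149 / 18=8.28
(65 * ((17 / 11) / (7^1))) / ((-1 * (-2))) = 1105 / 154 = 7.18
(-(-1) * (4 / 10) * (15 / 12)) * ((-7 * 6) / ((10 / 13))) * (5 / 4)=-273 / 8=-34.12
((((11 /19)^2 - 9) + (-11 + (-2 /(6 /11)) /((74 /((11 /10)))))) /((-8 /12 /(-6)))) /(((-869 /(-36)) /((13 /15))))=-1849004937 /290180825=-6.37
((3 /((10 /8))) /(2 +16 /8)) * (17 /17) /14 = 3 /70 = 0.04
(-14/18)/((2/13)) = -91/18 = -5.06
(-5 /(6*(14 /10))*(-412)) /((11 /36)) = 61800 /77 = 802.60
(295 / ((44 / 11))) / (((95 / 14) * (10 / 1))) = 1.09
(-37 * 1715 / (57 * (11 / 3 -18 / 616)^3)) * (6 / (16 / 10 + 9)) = -500589530179200 / 38232703425167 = -13.09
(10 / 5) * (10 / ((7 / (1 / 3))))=20 / 21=0.95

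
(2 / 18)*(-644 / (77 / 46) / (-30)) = 2116 / 1485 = 1.42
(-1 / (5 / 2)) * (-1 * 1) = 0.40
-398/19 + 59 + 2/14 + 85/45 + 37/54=292807/7182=40.77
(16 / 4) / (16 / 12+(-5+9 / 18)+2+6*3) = 24 / 101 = 0.24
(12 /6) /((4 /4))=2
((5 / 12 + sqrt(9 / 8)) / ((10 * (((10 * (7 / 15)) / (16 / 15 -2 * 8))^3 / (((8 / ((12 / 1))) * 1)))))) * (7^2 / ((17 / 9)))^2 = -199148544 * sqrt(2) / 180625 -22127616 / 36125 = -2171.77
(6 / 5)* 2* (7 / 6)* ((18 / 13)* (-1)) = -252 / 65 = -3.88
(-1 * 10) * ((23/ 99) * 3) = -6.97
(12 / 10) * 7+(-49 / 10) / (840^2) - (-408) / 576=1311599 / 144000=9.11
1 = 1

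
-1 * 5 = -5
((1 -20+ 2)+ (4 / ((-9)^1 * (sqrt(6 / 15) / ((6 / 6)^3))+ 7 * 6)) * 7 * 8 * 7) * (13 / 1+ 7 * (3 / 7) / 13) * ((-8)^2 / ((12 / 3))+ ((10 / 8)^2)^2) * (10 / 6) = 49735735 * sqrt(10) / 75036+ 30804690235 / 3601728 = 10648.79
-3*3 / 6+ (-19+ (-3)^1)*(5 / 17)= -271 / 34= -7.97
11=11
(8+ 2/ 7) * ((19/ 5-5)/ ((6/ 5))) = -58/ 7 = -8.29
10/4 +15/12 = 3.75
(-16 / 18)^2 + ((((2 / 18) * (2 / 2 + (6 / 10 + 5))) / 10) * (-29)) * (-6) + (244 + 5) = 531664 / 2025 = 262.55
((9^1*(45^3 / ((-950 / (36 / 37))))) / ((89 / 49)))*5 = -144670050 / 62567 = -2312.24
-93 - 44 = -137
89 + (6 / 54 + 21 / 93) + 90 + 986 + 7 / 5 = 1627598 / 1395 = 1166.74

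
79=79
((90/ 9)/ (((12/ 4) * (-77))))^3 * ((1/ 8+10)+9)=-2125/ 1369599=-0.00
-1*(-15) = 15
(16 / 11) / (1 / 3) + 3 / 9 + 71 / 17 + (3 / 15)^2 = 125011 / 14025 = 8.91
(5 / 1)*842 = 4210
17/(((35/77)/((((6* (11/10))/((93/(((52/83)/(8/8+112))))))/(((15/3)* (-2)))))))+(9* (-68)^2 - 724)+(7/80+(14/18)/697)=149163577402556099/3647736954000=40892.09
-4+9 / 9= -3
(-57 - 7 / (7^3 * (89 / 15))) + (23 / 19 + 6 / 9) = -13703117 / 248577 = -55.13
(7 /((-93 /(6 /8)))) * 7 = -49 /124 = -0.40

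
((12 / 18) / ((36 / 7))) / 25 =7 / 1350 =0.01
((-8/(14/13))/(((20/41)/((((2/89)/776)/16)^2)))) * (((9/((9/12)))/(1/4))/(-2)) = 1599/1335554106880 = 0.00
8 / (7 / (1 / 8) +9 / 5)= 40 / 289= 0.14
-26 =-26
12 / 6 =2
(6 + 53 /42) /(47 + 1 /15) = 1525 /9884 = 0.15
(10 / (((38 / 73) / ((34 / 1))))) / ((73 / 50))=8500 / 19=447.37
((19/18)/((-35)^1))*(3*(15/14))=-19/196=-0.10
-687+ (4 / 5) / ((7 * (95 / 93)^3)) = -20612364447 / 30008125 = -686.89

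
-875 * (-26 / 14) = 1625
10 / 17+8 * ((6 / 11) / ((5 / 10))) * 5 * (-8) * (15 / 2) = -489490 / 187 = -2617.59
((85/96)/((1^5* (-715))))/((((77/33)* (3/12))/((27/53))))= -459/424424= -0.00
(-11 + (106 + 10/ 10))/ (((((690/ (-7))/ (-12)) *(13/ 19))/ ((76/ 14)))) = 138624/ 1495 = 92.73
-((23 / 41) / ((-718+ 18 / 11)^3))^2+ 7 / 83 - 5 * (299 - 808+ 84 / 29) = 2451460406145787143383413898064017 / 968726340310481135792128000000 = 2530.60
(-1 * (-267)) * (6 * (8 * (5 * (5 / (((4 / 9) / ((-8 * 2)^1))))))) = -11534400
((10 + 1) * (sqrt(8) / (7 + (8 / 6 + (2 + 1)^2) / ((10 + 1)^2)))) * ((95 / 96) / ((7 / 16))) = 126445 * sqrt(2) / 18004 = 9.93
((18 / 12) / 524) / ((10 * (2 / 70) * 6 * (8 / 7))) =49 / 33536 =0.00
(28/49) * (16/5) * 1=64/35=1.83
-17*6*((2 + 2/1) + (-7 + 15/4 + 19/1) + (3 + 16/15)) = -24293/10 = -2429.30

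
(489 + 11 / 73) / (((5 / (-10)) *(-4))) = 17854 / 73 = 244.58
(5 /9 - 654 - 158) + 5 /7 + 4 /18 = -51062 /63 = -810.51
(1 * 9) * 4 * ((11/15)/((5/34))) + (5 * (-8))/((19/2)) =83272/475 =175.31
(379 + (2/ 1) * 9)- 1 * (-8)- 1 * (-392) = 797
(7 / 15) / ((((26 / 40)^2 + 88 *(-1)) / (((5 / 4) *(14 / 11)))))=-9800 / 1156023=-0.01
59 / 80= 0.74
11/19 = 0.58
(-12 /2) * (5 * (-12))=360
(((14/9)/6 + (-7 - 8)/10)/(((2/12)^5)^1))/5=-9648/5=-1929.60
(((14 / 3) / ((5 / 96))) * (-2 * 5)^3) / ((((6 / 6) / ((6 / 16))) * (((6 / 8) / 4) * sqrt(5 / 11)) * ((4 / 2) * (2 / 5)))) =-44800 * sqrt(55) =-332245.69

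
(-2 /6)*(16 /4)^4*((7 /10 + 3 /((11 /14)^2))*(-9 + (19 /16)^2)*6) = 13070561 /605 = 21604.23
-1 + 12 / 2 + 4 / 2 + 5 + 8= 20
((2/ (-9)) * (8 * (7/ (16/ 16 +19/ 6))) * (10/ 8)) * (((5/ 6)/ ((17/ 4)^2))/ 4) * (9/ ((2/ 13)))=-728/ 289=-2.52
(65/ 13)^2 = 25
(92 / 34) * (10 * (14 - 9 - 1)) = 1840 / 17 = 108.24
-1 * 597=-597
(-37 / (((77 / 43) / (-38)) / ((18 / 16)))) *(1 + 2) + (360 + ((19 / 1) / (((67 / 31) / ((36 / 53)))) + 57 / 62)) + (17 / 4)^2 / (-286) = 10637484757729 / 3526114592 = 3016.77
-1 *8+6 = -2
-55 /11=-5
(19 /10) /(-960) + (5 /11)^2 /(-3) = -27433 /387200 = -0.07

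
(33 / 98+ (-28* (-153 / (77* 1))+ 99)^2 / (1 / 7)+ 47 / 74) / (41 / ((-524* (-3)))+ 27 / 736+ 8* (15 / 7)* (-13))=-10621292220269664 / 14137016475505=-751.31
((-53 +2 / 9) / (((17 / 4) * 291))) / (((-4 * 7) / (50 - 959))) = -47975 / 34629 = -1.39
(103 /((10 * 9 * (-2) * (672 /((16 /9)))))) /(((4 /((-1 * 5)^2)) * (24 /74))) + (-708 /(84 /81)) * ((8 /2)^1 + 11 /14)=-3267.30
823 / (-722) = -823 / 722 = -1.14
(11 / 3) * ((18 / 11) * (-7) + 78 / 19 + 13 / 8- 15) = -34651 / 456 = -75.99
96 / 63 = 32 / 21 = 1.52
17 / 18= 0.94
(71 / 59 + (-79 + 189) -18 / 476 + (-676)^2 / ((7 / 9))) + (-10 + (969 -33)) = 8264808583 / 14042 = 588577.74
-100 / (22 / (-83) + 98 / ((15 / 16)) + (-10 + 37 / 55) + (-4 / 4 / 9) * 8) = -4108500 / 3864131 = -1.06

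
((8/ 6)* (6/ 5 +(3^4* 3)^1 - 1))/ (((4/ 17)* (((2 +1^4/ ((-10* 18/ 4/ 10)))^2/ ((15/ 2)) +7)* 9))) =186048/ 9017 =20.63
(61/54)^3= 226981/157464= 1.44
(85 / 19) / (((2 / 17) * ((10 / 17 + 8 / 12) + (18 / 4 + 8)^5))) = 1179120 / 9462929537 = 0.00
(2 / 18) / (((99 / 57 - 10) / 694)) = -13186 / 1413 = -9.33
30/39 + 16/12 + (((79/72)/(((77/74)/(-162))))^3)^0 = 121/39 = 3.10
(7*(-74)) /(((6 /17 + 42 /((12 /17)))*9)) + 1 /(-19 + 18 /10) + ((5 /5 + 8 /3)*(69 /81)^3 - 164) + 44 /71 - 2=-3254837093171 /19830425670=-164.13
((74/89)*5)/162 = 185/7209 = 0.03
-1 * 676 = -676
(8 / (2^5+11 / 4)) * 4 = 128 / 139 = 0.92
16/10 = 8/5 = 1.60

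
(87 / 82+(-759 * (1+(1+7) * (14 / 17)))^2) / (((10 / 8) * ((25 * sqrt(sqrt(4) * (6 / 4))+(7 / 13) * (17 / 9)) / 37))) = -4764227154949899 / 8939970829+1990766346889779225 * sqrt(3) / 151979504093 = 22155070.30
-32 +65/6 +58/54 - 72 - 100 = -10373/54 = -192.09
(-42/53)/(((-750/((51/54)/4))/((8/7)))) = 17/59625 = 0.00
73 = 73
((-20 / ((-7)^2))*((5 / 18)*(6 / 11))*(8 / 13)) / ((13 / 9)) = -2400 / 91091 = -0.03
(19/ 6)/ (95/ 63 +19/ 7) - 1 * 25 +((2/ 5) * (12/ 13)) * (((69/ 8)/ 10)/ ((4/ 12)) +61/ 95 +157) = 862319/ 24700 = 34.91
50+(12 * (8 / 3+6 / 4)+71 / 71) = 101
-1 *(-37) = 37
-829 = -829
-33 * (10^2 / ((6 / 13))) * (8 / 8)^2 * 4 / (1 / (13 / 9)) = -371800 / 9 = -41311.11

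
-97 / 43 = -2.26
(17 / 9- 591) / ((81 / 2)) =-10604 / 729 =-14.55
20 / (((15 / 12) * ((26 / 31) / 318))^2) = 1554882624 / 845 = 1840097.78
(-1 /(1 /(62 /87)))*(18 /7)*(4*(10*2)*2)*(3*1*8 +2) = -1547520 /203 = -7623.25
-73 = -73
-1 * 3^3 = -27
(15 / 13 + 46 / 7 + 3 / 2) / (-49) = -1679 / 8918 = -0.19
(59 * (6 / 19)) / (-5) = -354 / 95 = -3.73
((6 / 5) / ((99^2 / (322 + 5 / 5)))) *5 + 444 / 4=363283 / 3267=111.20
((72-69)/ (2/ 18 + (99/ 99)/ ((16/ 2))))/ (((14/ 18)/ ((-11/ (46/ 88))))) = -940896/ 2737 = -343.77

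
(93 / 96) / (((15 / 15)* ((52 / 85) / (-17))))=-44795 / 1664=-26.92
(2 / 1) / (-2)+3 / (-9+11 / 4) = -37 / 25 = -1.48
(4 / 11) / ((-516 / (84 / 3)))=-28 / 1419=-0.02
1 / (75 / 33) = 11 / 25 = 0.44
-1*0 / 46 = 0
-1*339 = -339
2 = 2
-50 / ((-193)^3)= 50 / 7189057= 0.00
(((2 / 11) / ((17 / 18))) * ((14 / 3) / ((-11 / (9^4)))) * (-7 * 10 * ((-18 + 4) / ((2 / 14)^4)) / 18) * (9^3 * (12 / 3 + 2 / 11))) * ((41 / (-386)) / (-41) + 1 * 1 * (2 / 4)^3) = -118983475173771180 / 4367011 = -27245975605.23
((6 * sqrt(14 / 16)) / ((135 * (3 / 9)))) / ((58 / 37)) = 37 * sqrt(14) / 1740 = 0.08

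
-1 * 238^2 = -56644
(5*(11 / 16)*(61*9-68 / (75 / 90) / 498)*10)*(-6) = -37581555 / 332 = -113197.45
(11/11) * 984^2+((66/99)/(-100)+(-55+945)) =145371899/150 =969145.99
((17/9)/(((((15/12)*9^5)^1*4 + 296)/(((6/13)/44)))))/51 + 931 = 708232679155/760722534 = 931.00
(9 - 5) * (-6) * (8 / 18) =-32 / 3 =-10.67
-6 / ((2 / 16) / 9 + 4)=-432 / 289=-1.49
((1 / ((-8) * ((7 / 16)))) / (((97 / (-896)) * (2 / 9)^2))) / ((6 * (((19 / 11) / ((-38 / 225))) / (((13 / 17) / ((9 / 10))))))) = -18304 / 24735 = -0.74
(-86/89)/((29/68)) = -2.27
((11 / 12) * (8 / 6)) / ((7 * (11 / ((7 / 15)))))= 1 / 135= 0.01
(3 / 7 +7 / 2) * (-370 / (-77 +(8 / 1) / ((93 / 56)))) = 946275 / 46991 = 20.14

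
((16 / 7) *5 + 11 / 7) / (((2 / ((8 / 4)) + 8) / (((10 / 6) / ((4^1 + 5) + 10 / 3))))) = 65 / 333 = 0.20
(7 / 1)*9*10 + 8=638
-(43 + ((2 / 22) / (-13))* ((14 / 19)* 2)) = -116803 / 2717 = -42.99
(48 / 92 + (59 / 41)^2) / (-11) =-100235 / 425293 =-0.24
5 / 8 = 0.62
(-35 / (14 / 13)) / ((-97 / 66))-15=690 / 97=7.11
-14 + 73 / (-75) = -1123 / 75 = -14.97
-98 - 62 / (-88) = -4281 / 44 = -97.30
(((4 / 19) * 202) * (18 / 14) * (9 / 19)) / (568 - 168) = 8181 / 126350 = 0.06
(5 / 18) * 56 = 140 / 9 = 15.56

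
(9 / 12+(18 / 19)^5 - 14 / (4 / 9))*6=-891005715 / 4952198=-179.92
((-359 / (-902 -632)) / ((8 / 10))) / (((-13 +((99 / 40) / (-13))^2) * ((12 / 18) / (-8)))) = 56004000 / 206818541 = 0.27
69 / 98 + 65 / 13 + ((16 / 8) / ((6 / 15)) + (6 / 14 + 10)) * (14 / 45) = 5147 / 490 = 10.50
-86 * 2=-172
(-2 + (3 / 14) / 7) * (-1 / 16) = 0.12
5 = 5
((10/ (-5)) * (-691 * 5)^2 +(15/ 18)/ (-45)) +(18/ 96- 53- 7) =-10313615447/ 432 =-23874109.83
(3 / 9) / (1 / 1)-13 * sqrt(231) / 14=1 / 3-13 * sqrt(231) / 14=-13.78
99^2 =9801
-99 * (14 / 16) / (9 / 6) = -231 / 4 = -57.75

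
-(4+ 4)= -8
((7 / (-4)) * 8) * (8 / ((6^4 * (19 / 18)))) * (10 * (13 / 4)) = -455 / 171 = -2.66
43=43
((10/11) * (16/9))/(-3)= -160/297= -0.54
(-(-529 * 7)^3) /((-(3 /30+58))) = -873946814.58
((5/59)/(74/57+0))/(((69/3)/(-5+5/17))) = -11400/853553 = -0.01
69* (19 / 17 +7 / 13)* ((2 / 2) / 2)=57.14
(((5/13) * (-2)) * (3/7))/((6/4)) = -20/91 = -0.22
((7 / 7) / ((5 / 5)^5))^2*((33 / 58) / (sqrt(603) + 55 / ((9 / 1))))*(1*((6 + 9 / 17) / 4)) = -1813185 / 180706192 + 890109*sqrt(67) / 180706192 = 0.03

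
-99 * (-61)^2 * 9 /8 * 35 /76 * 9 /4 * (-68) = 17754025905 /608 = 29200700.50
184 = 184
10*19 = 190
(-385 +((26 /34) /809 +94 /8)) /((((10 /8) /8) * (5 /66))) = -10841517456 /343825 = -31532.08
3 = 3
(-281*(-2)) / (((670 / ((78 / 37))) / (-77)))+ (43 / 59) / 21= -2090509969 / 15357405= -136.12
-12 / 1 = -12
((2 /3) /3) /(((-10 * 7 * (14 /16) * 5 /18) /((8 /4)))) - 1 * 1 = -1257 /1225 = -1.03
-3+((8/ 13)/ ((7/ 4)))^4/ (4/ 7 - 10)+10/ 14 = -739454480/ 323281959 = -2.29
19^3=6859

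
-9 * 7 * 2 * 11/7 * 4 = -792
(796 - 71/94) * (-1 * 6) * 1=-224259/47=-4771.47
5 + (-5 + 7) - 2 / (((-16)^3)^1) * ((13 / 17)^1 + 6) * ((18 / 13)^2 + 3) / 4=164844877 / 23535616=7.00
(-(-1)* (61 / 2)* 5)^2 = 93025 / 4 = 23256.25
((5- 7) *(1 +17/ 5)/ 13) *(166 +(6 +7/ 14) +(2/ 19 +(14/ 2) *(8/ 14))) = -147642/ 1235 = -119.55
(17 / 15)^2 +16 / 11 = 6779 / 2475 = 2.74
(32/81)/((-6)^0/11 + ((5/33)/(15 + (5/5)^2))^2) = 991232/228321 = 4.34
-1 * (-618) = 618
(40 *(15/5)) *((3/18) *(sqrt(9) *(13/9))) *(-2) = -520/3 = -173.33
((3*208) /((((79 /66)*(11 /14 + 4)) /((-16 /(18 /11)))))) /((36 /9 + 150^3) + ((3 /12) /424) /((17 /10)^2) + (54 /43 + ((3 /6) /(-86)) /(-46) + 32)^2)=-5405588638922407936 /17134236079165099837177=-0.00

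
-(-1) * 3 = 3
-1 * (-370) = 370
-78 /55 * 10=-156 /11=-14.18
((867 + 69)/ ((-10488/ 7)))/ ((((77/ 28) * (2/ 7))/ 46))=-7644/ 209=-36.57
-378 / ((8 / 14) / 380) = -251370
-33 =-33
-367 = -367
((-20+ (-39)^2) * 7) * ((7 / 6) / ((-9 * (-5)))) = 73549 / 270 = 272.40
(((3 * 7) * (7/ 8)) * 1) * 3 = 441/ 8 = 55.12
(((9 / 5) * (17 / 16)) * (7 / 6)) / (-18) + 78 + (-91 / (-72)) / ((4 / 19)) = 241573 / 2880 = 83.88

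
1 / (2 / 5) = 5 / 2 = 2.50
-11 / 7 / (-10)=11 / 70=0.16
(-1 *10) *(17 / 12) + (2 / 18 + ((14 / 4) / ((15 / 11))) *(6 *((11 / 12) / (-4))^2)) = -152603 / 11520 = -13.25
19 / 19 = 1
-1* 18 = -18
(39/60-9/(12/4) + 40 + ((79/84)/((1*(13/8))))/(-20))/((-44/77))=-205411/3120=-65.84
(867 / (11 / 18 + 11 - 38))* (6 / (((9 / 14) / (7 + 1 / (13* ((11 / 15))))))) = -147986496 / 67925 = -2178.67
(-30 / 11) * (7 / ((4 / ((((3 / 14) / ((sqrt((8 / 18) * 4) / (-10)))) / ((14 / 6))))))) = 2025 / 616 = 3.29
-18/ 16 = -9/ 8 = -1.12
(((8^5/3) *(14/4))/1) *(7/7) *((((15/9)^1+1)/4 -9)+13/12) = -831488/3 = -277162.67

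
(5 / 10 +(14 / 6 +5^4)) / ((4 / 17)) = 2668.29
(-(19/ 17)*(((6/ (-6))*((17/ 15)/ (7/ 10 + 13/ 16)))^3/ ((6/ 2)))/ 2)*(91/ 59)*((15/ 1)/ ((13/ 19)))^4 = 6411709794560000/ 229635051503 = 27921.30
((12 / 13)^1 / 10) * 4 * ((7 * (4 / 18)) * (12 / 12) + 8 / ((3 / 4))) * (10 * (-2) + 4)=-2816 / 39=-72.21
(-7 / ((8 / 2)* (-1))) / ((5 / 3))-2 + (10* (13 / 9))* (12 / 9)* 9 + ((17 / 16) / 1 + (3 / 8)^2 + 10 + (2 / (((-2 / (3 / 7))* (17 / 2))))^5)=4205781273352597 / 22908995135040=183.59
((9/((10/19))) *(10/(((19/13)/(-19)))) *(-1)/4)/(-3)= -741/4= -185.25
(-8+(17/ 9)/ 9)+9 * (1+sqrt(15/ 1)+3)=2285/ 81+9 * sqrt(15)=63.07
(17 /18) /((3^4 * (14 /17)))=289 /20412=0.01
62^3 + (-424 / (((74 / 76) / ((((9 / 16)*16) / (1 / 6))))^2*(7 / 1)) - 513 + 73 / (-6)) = 2961156335 / 57498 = 51500.16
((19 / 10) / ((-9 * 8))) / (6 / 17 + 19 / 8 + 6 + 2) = -323 / 131310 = -0.00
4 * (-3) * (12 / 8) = -18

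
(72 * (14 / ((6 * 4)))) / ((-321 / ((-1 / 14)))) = 1 / 107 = 0.01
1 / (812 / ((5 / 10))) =1 / 1624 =0.00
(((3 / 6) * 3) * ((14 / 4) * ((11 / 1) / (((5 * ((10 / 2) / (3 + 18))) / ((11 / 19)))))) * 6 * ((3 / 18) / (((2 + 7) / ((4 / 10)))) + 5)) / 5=2004002 / 11875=168.76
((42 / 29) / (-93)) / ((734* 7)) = -1 / 329933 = -0.00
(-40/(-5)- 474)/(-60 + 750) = -0.68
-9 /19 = -0.47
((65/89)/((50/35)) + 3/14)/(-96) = -113/14952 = -0.01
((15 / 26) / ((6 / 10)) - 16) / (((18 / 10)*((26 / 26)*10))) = -391 / 468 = -0.84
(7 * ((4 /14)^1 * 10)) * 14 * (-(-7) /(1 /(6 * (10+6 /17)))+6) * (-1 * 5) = -10491600 /17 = -617152.94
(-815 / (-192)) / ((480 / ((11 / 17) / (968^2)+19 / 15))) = 4484854861 / 400378429440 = 0.01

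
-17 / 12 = -1.42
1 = 1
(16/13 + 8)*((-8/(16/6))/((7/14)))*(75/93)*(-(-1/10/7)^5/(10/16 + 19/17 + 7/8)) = -153/15070416725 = -0.00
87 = 87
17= 17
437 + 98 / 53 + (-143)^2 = 1107056 / 53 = 20887.85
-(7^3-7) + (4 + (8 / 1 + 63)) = -261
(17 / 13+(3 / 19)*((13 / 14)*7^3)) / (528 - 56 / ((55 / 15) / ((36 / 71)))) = 19906909 / 200722080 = 0.10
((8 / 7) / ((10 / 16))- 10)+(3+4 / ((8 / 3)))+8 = 303 / 70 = 4.33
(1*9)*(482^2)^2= 485769968784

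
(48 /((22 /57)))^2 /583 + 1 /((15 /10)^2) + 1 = 17759875 /634887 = 27.97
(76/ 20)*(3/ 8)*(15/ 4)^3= 38475/ 512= 75.15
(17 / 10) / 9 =17 / 90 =0.19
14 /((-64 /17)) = -119 /32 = -3.72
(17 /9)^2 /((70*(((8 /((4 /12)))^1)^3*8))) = 289 /627056640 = 0.00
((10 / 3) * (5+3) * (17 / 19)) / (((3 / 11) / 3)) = 14960 / 57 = 262.46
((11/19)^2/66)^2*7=847/4691556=0.00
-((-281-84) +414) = -49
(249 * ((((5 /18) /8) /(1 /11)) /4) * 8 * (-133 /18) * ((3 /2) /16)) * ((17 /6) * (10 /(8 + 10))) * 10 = -258036625 /124416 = -2073.98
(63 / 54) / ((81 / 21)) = 49 / 162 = 0.30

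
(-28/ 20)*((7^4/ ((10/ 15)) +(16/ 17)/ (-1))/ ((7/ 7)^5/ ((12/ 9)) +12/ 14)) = -11997062/ 3825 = -3136.49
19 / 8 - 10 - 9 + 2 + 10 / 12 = -331 / 24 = -13.79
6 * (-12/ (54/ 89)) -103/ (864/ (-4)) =-25529/ 216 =-118.19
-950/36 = -475/18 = -26.39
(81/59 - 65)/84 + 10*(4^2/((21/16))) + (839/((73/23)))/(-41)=850689613/7416654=114.70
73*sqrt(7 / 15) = 49.87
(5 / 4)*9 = 45 / 4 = 11.25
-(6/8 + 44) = -179/4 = -44.75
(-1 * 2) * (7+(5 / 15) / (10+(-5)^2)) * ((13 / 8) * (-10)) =4784 / 21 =227.81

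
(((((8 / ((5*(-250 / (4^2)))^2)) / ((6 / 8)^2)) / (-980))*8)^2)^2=72057594037927936 / 550395043115713633596897125244140625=0.00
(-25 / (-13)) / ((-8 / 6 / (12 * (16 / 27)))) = -400 / 39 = -10.26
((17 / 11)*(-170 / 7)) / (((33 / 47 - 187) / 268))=9100610 / 168553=53.99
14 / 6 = 7 / 3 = 2.33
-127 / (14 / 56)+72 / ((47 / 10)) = -23156 / 47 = -492.68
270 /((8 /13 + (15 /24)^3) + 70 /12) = 5391360 /133643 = 40.34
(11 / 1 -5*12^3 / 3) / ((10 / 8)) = -11476 / 5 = -2295.20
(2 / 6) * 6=2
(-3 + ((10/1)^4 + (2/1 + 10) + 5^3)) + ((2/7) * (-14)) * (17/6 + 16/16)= 30356/3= 10118.67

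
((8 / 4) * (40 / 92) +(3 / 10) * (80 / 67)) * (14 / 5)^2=370832 / 38525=9.63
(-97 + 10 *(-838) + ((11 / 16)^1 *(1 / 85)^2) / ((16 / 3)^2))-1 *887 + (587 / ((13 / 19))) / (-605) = -435967073267633 / 46550732800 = -9365.42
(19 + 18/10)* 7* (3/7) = 312/5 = 62.40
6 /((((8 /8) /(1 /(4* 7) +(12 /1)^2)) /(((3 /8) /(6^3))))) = 4033 /2688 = 1.50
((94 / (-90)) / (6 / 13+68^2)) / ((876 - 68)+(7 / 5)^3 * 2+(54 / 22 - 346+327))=-12925 / 45607198104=-0.00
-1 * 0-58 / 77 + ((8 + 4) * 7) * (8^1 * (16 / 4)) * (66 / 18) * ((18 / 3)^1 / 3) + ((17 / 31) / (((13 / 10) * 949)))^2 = 221997118280659994 / 11262459501293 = 19711.25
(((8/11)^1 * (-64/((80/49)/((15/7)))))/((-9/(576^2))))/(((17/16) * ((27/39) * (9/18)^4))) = 9160359936/187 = 48985882.01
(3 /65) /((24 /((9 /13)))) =9 /6760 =0.00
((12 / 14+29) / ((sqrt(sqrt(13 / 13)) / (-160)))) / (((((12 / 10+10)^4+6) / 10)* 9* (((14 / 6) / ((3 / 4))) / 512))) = -1216000000 / 21912457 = -55.49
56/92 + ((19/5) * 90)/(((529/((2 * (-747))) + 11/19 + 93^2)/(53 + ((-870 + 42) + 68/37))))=-6260315530886/208934879347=-29.96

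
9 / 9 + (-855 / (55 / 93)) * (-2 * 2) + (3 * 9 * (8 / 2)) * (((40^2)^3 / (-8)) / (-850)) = 12166201591 / 187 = 65059901.56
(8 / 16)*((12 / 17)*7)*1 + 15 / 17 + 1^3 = 74 / 17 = 4.35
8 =8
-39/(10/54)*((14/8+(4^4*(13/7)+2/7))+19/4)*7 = -7108803/10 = -710880.30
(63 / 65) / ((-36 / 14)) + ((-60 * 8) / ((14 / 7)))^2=7487951 / 130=57599.62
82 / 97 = 0.85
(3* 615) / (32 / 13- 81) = -23985 / 1021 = -23.49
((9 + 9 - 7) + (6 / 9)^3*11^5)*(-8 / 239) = -10309640 / 6453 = -1597.65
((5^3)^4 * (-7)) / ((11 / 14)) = -23925781250 / 11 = -2175071022.73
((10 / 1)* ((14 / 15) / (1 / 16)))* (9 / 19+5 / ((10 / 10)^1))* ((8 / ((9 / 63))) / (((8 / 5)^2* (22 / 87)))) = 14778400 / 209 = 70710.05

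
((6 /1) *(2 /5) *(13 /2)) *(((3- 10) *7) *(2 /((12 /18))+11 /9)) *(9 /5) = -145236 /25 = -5809.44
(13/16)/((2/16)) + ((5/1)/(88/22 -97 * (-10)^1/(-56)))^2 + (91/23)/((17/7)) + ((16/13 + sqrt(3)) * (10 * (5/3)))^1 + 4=50 * sqrt(3)/3 + 139102767235/4243156242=61.65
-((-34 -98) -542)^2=-454276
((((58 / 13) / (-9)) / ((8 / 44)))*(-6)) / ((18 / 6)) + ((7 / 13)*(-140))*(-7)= 62378 / 117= 533.15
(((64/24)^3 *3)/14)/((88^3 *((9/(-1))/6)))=-1/251559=-0.00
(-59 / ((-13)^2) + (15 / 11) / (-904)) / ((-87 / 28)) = 4124617 / 36551658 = 0.11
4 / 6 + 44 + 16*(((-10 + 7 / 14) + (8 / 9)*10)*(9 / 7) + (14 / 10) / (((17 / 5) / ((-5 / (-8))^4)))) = 3025123 / 91392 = 33.10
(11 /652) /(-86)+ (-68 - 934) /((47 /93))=-5225125909 /2635384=-1982.68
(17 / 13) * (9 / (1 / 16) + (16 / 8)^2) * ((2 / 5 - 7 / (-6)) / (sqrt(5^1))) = 59126 * sqrt(5) / 975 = 135.60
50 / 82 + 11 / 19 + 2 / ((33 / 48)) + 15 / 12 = 183301 / 34276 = 5.35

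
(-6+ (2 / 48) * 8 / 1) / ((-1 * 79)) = 17 / 237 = 0.07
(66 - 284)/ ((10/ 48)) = -5232/ 5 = -1046.40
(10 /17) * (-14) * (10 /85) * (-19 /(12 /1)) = 1.53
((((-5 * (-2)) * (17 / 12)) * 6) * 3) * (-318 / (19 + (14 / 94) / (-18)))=-68602140 / 16067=-4269.75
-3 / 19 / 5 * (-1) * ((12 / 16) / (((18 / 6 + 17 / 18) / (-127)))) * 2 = -10287 / 6745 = -1.53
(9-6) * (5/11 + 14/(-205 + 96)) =1173/1199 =0.98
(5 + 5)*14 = 140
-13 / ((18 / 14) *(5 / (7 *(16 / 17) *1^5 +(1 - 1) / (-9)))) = -10192 / 765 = -13.32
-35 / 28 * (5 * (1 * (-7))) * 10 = 875 / 2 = 437.50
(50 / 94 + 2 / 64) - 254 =-381169 / 1504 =-253.44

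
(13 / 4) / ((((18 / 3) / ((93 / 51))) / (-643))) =-259129 / 408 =-635.12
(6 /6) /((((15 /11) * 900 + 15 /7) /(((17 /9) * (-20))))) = -0.03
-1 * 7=-7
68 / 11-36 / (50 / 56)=-9388 / 275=-34.14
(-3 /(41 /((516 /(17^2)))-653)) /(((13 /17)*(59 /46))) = 1210536 /249350933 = 0.00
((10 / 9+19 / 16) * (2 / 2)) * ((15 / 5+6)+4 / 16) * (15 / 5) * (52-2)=306175 / 96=3189.32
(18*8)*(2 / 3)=96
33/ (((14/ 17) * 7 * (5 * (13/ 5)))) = 561/ 1274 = 0.44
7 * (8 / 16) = 7 / 2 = 3.50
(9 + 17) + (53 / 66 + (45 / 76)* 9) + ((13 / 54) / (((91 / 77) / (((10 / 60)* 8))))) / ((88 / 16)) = 2179193 / 67716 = 32.18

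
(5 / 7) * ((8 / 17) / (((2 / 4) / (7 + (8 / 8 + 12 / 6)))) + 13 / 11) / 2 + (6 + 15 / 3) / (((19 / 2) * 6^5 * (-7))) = 365849023 / 96698448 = 3.78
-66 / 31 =-2.13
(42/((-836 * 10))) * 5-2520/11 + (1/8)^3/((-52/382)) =-637488367/2782208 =-229.13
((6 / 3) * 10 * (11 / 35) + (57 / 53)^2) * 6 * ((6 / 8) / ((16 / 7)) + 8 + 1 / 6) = 379.33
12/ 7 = 1.71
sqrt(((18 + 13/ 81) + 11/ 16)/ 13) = sqrt(1879)/ 36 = 1.20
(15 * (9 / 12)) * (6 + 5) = 495 / 4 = 123.75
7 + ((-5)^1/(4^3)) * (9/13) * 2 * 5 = 2687/416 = 6.46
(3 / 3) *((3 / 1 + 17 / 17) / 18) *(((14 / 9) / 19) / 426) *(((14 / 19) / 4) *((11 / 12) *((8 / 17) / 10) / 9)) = 539 / 14294024235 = 0.00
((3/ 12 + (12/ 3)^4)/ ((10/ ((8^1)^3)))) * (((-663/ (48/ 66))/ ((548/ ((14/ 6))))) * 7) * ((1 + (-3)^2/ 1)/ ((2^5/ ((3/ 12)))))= -122096975/ 4384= -27850.59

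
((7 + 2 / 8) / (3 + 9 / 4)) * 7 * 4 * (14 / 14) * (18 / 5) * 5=696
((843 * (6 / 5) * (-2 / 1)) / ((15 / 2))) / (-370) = 3372 / 4625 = 0.73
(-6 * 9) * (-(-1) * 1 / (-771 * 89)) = 18 / 22873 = 0.00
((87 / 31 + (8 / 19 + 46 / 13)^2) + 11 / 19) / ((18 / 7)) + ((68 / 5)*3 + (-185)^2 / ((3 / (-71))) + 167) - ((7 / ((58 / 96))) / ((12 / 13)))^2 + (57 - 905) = -810782.00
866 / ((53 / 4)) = 3464 / 53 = 65.36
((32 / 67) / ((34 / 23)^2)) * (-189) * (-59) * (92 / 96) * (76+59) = 6105339765 / 19363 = 315309.60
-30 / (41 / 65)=-1950 / 41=-47.56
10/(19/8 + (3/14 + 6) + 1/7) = 1.15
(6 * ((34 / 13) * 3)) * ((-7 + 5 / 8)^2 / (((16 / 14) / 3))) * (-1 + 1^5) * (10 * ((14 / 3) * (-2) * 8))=0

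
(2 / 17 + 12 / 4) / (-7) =-53 / 119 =-0.45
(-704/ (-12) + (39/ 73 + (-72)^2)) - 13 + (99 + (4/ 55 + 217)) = 66804866/ 12045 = 5546.27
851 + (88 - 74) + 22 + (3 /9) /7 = 18628 /21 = 887.05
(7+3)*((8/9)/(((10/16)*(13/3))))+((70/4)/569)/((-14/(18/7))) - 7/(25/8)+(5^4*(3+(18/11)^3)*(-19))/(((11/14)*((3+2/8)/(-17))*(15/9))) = 39815963267665421/113714450850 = 350139.87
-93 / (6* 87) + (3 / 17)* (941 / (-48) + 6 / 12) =-83995 / 23664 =-3.55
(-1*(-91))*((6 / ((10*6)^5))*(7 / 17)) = 637 / 2203200000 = 0.00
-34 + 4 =-30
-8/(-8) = 1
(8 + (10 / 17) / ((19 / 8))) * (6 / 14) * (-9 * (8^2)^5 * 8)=-617856815333376 / 2261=-273267056759.56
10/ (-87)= -10/ 87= -0.11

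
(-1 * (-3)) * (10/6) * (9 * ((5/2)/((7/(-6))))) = -675/7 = -96.43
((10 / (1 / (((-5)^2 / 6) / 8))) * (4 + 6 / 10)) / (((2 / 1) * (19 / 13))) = 7475 / 912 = 8.20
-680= -680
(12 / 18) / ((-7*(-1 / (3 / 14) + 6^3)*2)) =-1 / 4438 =-0.00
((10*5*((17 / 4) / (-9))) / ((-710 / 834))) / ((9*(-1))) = -11815 / 3834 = -3.08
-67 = -67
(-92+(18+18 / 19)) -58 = -2490 / 19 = -131.05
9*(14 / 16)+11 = 151 / 8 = 18.88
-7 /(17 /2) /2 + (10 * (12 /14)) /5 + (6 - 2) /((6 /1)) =703 /357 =1.97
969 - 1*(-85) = 1054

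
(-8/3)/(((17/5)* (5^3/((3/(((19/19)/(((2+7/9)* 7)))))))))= -56/153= -0.37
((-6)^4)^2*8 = 13436928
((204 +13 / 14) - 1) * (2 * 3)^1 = 8565 / 7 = 1223.57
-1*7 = -7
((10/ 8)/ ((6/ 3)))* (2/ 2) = 5/ 8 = 0.62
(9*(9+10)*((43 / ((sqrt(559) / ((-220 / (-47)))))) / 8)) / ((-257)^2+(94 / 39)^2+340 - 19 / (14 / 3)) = 7702695*sqrt(559) / 66445045531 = 0.00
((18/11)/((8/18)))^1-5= -29/22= -1.32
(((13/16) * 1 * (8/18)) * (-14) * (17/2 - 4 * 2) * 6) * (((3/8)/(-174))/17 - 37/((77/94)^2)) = 33524992085/40086816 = 836.31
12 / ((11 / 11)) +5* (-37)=-173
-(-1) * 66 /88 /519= 1 /692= 0.00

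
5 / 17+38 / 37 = 831 / 629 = 1.32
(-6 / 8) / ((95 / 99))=-297 / 380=-0.78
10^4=10000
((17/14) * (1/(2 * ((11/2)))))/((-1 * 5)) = -17/770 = -0.02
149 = 149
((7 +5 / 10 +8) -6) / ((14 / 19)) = 361 / 28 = 12.89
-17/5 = -3.40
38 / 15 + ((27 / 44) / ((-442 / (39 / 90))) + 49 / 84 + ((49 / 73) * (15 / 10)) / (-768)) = 326549819 / 104839680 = 3.11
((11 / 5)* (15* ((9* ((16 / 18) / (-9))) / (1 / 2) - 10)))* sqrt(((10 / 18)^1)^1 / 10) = -583* sqrt(2) / 9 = -91.61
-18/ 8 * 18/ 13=-81/ 26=-3.12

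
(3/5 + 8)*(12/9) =172/15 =11.47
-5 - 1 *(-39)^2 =-1526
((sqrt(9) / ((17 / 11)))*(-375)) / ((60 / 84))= -17325 / 17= -1019.12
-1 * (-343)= 343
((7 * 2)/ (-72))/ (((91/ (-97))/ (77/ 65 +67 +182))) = 51.85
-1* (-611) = 611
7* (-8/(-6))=28/3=9.33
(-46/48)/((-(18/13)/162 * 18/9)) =897/16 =56.06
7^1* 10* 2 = 140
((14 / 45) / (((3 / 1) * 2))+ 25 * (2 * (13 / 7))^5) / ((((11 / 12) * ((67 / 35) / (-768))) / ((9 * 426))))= -52477435276720128 / 1769537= -29656025998.17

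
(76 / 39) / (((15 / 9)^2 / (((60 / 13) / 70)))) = 1368 / 29575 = 0.05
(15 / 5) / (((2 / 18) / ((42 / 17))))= 1134 / 17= 66.71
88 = 88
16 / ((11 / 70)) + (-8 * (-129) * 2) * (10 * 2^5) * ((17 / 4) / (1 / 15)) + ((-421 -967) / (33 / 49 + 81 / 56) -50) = 384881778214 / 9141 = 42104997.07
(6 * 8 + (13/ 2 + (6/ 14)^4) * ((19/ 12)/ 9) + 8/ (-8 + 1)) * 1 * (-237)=-1966862131/ 172872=-11377.56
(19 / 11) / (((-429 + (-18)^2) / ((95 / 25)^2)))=-6859 / 28875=-0.24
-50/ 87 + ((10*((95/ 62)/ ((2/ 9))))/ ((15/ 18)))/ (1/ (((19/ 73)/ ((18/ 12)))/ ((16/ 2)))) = 960715/ 787524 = 1.22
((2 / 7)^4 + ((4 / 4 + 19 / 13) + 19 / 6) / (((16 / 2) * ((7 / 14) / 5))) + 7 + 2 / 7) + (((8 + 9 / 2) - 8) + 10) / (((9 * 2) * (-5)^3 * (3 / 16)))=12045662711 / 842751000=14.29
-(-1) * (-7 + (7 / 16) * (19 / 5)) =-427 / 80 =-5.34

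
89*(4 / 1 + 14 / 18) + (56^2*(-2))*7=-391309 / 9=-43478.78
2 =2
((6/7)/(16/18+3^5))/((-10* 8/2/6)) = -81/153650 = -0.00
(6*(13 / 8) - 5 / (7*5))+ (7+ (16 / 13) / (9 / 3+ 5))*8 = 24329 / 364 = 66.84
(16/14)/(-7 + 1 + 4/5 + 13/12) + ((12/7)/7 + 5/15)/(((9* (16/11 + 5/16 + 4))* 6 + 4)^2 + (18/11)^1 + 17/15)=-38831000949280/139875429564689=-0.28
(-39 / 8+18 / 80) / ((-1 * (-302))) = -93 / 6040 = -0.02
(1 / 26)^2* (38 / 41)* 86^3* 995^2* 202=1208416064146600 / 6929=174399778344.15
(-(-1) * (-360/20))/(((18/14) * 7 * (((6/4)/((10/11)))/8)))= -320/33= -9.70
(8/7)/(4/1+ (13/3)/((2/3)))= 16/147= 0.11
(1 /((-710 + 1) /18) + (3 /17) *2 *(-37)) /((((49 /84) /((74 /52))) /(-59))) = 2065606992 /1096823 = 1883.26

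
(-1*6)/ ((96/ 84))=-21/ 4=-5.25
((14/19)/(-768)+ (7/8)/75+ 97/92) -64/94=25251731/65724800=0.38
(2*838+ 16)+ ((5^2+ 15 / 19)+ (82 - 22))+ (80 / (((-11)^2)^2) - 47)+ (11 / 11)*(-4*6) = 474794509 / 278179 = 1706.79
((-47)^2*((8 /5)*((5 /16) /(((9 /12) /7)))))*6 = 61852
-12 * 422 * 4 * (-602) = 12194112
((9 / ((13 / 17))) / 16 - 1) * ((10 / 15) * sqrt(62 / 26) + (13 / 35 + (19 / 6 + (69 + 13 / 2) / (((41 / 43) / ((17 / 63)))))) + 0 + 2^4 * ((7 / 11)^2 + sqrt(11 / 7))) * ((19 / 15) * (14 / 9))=-931848293 / 56988360 - 418 * sqrt(77) / 351 - 1463 * sqrt(403) / 54756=-27.34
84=84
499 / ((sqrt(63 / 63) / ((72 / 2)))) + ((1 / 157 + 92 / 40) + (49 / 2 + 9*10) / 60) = 67704233 / 3768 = 17968.21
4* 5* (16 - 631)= -12300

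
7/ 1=7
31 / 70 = 0.44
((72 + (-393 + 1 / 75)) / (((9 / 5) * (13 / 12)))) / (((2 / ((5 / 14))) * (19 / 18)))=-48148 / 1729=-27.85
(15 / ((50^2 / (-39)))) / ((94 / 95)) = -2223 / 9400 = -0.24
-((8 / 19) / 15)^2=-64 / 81225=-0.00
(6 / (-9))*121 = -242 / 3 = -80.67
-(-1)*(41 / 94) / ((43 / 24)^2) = 11808 / 86903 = 0.14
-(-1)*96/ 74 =48/ 37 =1.30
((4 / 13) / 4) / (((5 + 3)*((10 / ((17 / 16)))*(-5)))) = -0.00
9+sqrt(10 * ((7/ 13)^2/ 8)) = 7 * sqrt(5)/ 26+9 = 9.60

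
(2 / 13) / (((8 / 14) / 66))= 231 / 13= 17.77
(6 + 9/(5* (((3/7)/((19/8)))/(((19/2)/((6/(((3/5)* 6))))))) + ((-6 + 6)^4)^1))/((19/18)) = 59.55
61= 61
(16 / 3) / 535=16 / 1605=0.01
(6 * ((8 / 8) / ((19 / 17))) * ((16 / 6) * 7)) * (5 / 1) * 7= 3507.37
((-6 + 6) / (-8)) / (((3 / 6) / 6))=0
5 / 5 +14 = 15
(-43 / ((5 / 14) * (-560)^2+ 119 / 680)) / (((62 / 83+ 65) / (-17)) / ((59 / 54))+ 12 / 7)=4211420 / 20023711287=0.00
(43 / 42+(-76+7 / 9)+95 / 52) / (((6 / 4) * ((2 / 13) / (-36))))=237089 / 21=11289.95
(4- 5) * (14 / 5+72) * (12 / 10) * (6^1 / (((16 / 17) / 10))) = -5722.20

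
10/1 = 10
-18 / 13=-1.38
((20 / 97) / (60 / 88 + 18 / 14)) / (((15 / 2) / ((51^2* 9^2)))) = 28839888 / 9797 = 2943.75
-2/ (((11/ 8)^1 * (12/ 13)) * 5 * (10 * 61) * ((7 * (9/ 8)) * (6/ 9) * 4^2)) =-13/ 2113650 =-0.00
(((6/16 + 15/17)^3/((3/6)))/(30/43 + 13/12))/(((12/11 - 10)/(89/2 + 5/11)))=-637931919591/56636749568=-11.26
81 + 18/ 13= 1071/ 13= 82.38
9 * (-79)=-711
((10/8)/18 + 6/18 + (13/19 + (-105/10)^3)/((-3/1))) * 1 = 132029/342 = 386.05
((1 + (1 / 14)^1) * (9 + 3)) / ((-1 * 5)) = -18 / 7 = -2.57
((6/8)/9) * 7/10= 7/120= 0.06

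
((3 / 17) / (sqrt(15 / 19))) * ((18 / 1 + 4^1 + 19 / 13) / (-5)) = -0.93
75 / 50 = 3 / 2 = 1.50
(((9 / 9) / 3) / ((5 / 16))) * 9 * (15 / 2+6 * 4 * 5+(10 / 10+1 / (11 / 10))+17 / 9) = 1260.46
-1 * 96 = -96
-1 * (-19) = 19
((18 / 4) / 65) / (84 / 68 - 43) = -153 / 92300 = -0.00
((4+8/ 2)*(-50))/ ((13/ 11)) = -4400/ 13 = -338.46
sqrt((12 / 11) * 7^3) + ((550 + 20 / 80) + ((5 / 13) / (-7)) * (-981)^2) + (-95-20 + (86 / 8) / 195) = -143165767 / 2730 + 14 * sqrt(231) / 11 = -52422.33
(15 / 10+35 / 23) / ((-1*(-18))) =139 / 828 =0.17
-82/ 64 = -41/ 32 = -1.28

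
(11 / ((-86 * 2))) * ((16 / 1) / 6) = -22 / 129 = -0.17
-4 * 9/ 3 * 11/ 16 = -33/ 4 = -8.25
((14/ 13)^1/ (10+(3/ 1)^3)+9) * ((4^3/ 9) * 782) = 217358464/ 4329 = 50209.86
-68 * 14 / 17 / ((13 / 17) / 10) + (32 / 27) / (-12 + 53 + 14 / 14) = -5397632 / 7371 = -732.28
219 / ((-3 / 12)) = -876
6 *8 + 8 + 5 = 61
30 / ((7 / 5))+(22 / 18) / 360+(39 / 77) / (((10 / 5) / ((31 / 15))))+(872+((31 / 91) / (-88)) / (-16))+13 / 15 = 9286794623 / 10378368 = 894.82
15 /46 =0.33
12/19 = 0.63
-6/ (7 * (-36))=1/ 42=0.02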